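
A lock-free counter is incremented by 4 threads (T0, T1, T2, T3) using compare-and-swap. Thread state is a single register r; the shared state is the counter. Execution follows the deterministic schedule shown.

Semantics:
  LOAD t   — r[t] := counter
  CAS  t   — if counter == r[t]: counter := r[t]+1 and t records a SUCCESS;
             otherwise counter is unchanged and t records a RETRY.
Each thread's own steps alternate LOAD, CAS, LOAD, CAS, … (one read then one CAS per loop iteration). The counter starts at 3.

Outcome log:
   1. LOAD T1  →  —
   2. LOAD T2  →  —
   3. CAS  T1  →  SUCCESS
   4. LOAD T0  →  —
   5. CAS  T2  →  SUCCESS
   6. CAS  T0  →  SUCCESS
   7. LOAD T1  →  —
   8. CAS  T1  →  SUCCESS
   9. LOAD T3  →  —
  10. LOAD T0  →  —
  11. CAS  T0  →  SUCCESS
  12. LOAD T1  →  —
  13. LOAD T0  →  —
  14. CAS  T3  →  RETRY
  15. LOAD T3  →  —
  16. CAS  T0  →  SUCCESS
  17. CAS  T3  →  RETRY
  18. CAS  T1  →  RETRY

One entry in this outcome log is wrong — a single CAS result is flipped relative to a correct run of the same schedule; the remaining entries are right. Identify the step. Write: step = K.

step = 5

Re-executing:
[1] T1.load  rd  (counter 3, T1.r 3)
[2] T2.load  rd  (counter 3, T2.r 3)
[3] T1.cas  hit  (counter 4, T1.r 3)
[4] T0.load  rd  (counter 4, T0.r 4)
[5] T2.cas  miss  (counter 4, T2.r 3)
[6] T0.cas  hit  (counter 5, T0.r 4)
[7] T1.load  rd  (counter 5, T1.r 5)
[8] T1.cas  hit  (counter 6, T1.r 5)
[9] T3.load  rd  (counter 6, T3.r 6)
[10] T0.load  rd  (counter 6, T0.r 6)
[11] T0.cas  hit  (counter 7, T0.r 6)
[12] T1.load  rd  (counter 7, T1.r 7)
[13] T0.load  rd  (counter 7, T0.r 7)
[14] T3.cas  miss  (counter 7, T3.r 6)
[15] T3.load  rd  (counter 7, T3.r 7)
[16] T0.cas  hit  (counter 8, T0.r 7)
[17] T3.cas  miss  (counter 8, T3.r 7)
[18] T1.cas  miss  (counter 8, T1.r 7)
Log disagrees first at step 5.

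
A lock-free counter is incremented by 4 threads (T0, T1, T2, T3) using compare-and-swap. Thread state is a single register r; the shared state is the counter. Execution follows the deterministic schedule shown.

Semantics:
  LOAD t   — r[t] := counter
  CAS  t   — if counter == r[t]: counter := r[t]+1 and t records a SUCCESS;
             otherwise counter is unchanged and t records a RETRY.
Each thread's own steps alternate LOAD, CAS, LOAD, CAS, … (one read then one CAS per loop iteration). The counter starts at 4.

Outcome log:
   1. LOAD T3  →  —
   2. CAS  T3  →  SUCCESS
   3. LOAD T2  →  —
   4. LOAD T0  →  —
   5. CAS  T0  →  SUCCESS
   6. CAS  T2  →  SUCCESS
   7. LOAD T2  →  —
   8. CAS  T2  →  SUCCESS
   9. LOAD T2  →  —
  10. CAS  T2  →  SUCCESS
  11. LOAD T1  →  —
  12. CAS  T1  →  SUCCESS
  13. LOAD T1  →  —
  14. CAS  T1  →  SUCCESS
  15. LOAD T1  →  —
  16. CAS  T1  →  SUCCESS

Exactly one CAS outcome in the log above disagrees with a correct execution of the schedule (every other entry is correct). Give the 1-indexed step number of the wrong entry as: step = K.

step = 6

Re-executing:
1. LOAD T3 → mem=4 r[T3]=4 [LOAD]
2. CAS T3 → mem=5 r[T3]=4 [OK]
3. LOAD T2 → mem=5 r[T2]=5 [LOAD]
4. LOAD T0 → mem=5 r[T0]=5 [LOAD]
5. CAS T0 → mem=6 r[T0]=5 [OK]
6. CAS T2 → mem=6 r[T2]=5 [RETRY]
7. LOAD T2 → mem=6 r[T2]=6 [LOAD]
8. CAS T2 → mem=7 r[T2]=6 [OK]
9. LOAD T2 → mem=7 r[T2]=7 [LOAD]
10. CAS T2 → mem=8 r[T2]=7 [OK]
11. LOAD T1 → mem=8 r[T1]=8 [LOAD]
12. CAS T1 → mem=9 r[T1]=8 [OK]
13. LOAD T1 → mem=9 r[T1]=9 [LOAD]
14. CAS T1 → mem=10 r[T1]=9 [OK]
15. LOAD T1 → mem=10 r[T1]=10 [LOAD]
16. CAS T1 → mem=11 r[T1]=10 [OK]
Mismatch at 6.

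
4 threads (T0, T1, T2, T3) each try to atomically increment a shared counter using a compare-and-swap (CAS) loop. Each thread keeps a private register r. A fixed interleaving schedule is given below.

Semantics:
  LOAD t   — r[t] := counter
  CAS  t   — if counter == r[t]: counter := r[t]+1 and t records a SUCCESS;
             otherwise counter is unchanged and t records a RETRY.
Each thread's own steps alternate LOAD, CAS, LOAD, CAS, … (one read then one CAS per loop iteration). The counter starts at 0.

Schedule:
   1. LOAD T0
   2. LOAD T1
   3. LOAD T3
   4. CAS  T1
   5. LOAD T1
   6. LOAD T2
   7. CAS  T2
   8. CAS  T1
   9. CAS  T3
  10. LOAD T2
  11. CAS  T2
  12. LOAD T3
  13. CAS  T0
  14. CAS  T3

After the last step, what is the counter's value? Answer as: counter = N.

1. LOAD T0 → mem=0 r[T0]=0 [LOAD]
2. LOAD T1 → mem=0 r[T1]=0 [LOAD]
3. LOAD T3 → mem=0 r[T3]=0 [LOAD]
4. CAS T1 → mem=1 r[T1]=0 [OK]
5. LOAD T1 → mem=1 r[T1]=1 [LOAD]
6. LOAD T2 → mem=1 r[T2]=1 [LOAD]
7. CAS T2 → mem=2 r[T2]=1 [OK]
8. CAS T1 → mem=2 r[T1]=1 [RETRY]
9. CAS T3 → mem=2 r[T3]=0 [RETRY]
10. LOAD T2 → mem=2 r[T2]=2 [LOAD]
11. CAS T2 → mem=3 r[T2]=2 [OK]
12. LOAD T3 → mem=3 r[T3]=3 [LOAD]
13. CAS T0 → mem=3 r[T0]=0 [RETRY]
14. CAS T3 → mem=4 r[T3]=3 [OK]

counter = 4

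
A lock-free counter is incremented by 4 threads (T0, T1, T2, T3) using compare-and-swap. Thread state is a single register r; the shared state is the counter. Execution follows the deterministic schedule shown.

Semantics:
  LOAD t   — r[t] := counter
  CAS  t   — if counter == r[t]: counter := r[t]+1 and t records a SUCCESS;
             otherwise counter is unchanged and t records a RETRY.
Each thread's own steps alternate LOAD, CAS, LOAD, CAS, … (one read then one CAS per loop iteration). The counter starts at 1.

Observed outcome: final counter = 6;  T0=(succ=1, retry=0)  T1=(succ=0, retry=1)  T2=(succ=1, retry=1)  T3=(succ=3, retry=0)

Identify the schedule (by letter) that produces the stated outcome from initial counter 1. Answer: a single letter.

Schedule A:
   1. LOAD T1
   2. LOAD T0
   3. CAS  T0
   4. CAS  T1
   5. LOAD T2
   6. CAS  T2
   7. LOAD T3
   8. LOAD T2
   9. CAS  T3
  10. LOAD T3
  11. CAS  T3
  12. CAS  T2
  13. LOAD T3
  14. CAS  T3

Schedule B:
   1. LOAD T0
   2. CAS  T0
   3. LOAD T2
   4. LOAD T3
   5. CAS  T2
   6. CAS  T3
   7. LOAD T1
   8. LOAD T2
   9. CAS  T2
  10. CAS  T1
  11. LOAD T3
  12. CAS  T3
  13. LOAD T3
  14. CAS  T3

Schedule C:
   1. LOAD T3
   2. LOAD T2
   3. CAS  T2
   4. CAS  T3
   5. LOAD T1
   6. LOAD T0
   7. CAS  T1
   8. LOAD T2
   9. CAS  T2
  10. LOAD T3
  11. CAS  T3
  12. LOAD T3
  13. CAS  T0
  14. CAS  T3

Simulating candidate A:
[1] T1.load  rd  (counter 1, T1.r 1)
[2] T0.load  rd  (counter 1, T0.r 1)
[3] T0.cas  hit  (counter 2, T0.r 1)
[4] T1.cas  miss  (counter 2, T1.r 1)
[5] T2.load  rd  (counter 2, T2.r 2)
[6] T2.cas  hit  (counter 3, T2.r 2)
[7] T3.load  rd  (counter 3, T3.r 3)
[8] T2.load  rd  (counter 3, T2.r 3)
[9] T3.cas  hit  (counter 4, T3.r 3)
[10] T3.load  rd  (counter 4, T3.r 4)
[11] T3.cas  hit  (counter 5, T3.r 4)
[12] T2.cas  miss  (counter 5, T2.r 3)
[13] T3.load  rd  (counter 5, T3.r 5)
[14] T3.cas  hit  (counter 6, T3.r 5)

A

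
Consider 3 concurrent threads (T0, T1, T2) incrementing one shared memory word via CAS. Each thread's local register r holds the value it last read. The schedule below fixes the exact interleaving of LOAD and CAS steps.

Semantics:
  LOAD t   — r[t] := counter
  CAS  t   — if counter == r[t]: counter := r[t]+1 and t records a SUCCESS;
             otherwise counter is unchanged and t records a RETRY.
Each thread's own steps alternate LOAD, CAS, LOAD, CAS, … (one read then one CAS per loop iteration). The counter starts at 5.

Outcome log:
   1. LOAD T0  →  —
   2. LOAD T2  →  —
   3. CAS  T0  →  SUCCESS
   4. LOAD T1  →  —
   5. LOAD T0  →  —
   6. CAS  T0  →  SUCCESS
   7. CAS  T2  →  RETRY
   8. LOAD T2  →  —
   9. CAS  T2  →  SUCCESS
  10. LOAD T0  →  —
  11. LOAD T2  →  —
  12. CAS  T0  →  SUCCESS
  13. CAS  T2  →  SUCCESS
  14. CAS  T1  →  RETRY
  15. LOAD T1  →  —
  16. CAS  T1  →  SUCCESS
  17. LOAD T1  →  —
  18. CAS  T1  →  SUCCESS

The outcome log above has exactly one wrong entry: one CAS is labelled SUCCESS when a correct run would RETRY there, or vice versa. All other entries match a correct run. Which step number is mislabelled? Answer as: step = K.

Re-executing:
   1) LOAD T0:  M=5  r_T0=5
   2) LOAD T2:  M=5  r_T2=5
   3) CAS  T0:  M=6  r_T0=5 ✓
   4) LOAD T1:  M=6  r_T1=6
   5) LOAD T0:  M=6  r_T0=6
   6) CAS  T0:  M=7  r_T0=6 ✓
   7) CAS  T2:  M=7  r_T2=5 ✗
   8) LOAD T2:  M=7  r_T2=7
   9) CAS  T2:  M=8  r_T2=7 ✓
  10) LOAD T0:  M=8  r_T0=8
  11) LOAD T2:  M=8  r_T2=8
  12) CAS  T0:  M=9  r_T0=8 ✓
  13) CAS  T2:  M=9  r_T2=8 ✗
  14) CAS  T1:  M=9  r_T1=6 ✗
  15) LOAD T1:  M=9  r_T1=9
  16) CAS  T1:  M=10  r_T1=9 ✓
  17) LOAD T1:  M=10  r_T1=10
  18) CAS  T1:  M=11  r_T1=10 ✓
Log disagrees first at step 13.

step = 13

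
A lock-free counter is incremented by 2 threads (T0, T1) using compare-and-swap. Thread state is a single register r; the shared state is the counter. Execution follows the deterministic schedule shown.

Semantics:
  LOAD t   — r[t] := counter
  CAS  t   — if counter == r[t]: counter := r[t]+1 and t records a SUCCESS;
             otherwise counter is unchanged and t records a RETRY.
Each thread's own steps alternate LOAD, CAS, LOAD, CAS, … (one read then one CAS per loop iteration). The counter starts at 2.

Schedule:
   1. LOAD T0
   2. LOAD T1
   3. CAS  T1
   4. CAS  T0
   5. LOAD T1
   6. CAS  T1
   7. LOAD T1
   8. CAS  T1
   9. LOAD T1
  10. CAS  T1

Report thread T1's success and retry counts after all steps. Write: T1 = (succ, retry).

T1 = (4, 0)

#1 T0 reads 2
#2 T1 reads 2
#3 T1 CAS(2→3) writes; counter now 3
#4 T0 CAS(2→3) fails; counter now 3
#5 T1 reads 3
#6 T1 CAS(3→4) writes; counter now 4
#7 T1 reads 4
#8 T1 CAS(4→5) writes; counter now 5
#9 T1 reads 5
#10 T1 CAS(5→6) writes; counter now 6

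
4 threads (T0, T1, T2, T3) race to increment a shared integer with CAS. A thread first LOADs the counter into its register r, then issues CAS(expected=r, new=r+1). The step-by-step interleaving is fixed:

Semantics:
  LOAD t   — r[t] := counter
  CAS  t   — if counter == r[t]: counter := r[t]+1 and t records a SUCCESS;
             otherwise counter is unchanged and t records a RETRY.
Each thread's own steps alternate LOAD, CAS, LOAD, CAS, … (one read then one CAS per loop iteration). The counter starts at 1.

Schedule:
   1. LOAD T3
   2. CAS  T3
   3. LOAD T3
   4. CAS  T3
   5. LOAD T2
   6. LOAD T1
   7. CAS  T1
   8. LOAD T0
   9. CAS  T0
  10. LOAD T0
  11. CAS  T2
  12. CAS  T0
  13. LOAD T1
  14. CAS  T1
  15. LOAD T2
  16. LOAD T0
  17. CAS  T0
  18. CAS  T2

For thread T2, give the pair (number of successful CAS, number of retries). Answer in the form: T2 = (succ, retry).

T2 = (0, 2)

T3 LOAD — after: cnt=1, r=1 — load
T3 CAS — after: cnt=2, r=1 — ok
T3 LOAD — after: cnt=2, r=2 — load
T3 CAS — after: cnt=3, r=2 — ok
T2 LOAD — after: cnt=3, r=3 — load
T1 LOAD — after: cnt=3, r=3 — load
T1 CAS — after: cnt=4, r=3 — ok
T0 LOAD — after: cnt=4, r=4 — load
T0 CAS — after: cnt=5, r=4 — ok
T0 LOAD — after: cnt=5, r=5 — load
T2 CAS — after: cnt=5, r=3 — retry
T0 CAS — after: cnt=6, r=5 — ok
T1 LOAD — after: cnt=6, r=6 — load
T1 CAS — after: cnt=7, r=6 — ok
T2 LOAD — after: cnt=7, r=7 — load
T0 LOAD — after: cnt=7, r=7 — load
T0 CAS — after: cnt=8, r=7 — ok
T2 CAS — after: cnt=8, r=7 — retry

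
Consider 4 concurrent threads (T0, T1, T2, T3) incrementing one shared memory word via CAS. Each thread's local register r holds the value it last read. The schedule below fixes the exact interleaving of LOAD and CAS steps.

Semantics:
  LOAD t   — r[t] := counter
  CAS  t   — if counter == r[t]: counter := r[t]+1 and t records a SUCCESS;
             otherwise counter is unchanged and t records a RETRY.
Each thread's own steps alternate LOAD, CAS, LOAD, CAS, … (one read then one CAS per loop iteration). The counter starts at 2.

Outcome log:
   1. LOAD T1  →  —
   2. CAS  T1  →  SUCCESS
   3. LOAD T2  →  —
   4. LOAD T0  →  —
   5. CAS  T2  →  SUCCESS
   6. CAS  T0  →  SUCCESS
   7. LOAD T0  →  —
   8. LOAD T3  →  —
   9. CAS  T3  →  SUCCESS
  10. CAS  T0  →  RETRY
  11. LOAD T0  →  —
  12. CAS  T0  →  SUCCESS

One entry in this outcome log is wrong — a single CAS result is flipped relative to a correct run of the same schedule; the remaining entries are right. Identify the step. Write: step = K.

Reference trace:
[1] T1.load  rd  (counter 2, T1.r 2)
[2] T1.cas  hit  (counter 3, T1.r 2)
[3] T2.load  rd  (counter 3, T2.r 3)
[4] T0.load  rd  (counter 3, T0.r 3)
[5] T2.cas  hit  (counter 4, T2.r 3)
[6] T0.cas  miss  (counter 4, T0.r 3)
[7] T0.load  rd  (counter 4, T0.r 4)
[8] T3.load  rd  (counter 4, T3.r 4)
[9] T3.cas  hit  (counter 5, T3.r 4)
[10] T0.cas  miss  (counter 5, T0.r 4)
[11] T0.load  rd  (counter 5, T0.r 5)
[12] T0.cas  hit  (counter 6, T0.r 5)
Mismatch at 6.

step = 6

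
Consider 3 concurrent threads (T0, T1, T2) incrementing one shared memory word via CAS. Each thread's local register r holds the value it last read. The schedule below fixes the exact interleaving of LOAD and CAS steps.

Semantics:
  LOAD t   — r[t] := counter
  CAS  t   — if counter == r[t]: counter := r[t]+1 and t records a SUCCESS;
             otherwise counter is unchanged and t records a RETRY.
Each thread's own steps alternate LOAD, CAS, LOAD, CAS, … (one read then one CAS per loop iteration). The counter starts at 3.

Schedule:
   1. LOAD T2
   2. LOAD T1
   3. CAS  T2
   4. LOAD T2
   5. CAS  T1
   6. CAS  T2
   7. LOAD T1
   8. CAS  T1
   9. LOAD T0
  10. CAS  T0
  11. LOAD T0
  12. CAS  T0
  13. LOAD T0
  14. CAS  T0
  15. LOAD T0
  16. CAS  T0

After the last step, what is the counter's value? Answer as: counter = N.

counter = 10

   1) LOAD T2:  M=3  r_T2=3
   2) LOAD T1:  M=3  r_T1=3
   3) CAS  T2:  M=4  r_T2=3 ✓
   4) LOAD T2:  M=4  r_T2=4
   5) CAS  T1:  M=4  r_T1=3 ✗
   6) CAS  T2:  M=5  r_T2=4 ✓
   7) LOAD T1:  M=5  r_T1=5
   8) CAS  T1:  M=6  r_T1=5 ✓
   9) LOAD T0:  M=6  r_T0=6
  10) CAS  T0:  M=7  r_T0=6 ✓
  11) LOAD T0:  M=7  r_T0=7
  12) CAS  T0:  M=8  r_T0=7 ✓
  13) LOAD T0:  M=8  r_T0=8
  14) CAS  T0:  M=9  r_T0=8 ✓
  15) LOAD T0:  M=9  r_T0=9
  16) CAS  T0:  M=10  r_T0=9 ✓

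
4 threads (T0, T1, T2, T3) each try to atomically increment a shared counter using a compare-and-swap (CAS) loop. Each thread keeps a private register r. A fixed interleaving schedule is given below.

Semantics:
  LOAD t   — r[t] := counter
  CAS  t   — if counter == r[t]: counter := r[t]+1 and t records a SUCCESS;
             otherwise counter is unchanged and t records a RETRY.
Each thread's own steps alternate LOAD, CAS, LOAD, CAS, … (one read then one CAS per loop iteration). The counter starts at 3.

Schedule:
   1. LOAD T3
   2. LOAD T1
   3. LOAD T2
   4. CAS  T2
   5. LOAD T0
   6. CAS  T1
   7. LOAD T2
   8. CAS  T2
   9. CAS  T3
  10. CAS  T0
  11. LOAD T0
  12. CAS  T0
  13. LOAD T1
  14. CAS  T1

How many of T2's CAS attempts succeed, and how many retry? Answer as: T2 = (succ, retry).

T2 = (2, 0)

[1] T3.load  rd  (counter 3, T3.r 3)
[2] T1.load  rd  (counter 3, T1.r 3)
[3] T2.load  rd  (counter 3, T2.r 3)
[4] T2.cas  hit  (counter 4, T2.r 3)
[5] T0.load  rd  (counter 4, T0.r 4)
[6] T1.cas  miss  (counter 4, T1.r 3)
[7] T2.load  rd  (counter 4, T2.r 4)
[8] T2.cas  hit  (counter 5, T2.r 4)
[9] T3.cas  miss  (counter 5, T3.r 3)
[10] T0.cas  miss  (counter 5, T0.r 4)
[11] T0.load  rd  (counter 5, T0.r 5)
[12] T0.cas  hit  (counter 6, T0.r 5)
[13] T1.load  rd  (counter 6, T1.r 6)
[14] T1.cas  hit  (counter 7, T1.r 6)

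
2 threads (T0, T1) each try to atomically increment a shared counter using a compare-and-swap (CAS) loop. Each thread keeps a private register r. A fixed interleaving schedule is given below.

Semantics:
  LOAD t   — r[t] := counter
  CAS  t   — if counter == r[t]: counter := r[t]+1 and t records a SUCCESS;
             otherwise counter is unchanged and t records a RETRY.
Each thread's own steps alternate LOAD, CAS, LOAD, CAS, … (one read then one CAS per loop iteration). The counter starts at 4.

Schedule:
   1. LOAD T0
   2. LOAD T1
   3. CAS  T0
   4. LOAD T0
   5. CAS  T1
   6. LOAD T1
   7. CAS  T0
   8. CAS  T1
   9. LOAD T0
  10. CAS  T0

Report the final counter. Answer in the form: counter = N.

counter = 7

   1) LOAD T0:  M=4  r_T0=4
   2) LOAD T1:  M=4  r_T1=4
   3) CAS  T0:  M=5  r_T0=4 ✓
   4) LOAD T0:  M=5  r_T0=5
   5) CAS  T1:  M=5  r_T1=4 ✗
   6) LOAD T1:  M=5  r_T1=5
   7) CAS  T0:  M=6  r_T0=5 ✓
   8) CAS  T1:  M=6  r_T1=5 ✗
   9) LOAD T0:  M=6  r_T0=6
  10) CAS  T0:  M=7  r_T0=6 ✓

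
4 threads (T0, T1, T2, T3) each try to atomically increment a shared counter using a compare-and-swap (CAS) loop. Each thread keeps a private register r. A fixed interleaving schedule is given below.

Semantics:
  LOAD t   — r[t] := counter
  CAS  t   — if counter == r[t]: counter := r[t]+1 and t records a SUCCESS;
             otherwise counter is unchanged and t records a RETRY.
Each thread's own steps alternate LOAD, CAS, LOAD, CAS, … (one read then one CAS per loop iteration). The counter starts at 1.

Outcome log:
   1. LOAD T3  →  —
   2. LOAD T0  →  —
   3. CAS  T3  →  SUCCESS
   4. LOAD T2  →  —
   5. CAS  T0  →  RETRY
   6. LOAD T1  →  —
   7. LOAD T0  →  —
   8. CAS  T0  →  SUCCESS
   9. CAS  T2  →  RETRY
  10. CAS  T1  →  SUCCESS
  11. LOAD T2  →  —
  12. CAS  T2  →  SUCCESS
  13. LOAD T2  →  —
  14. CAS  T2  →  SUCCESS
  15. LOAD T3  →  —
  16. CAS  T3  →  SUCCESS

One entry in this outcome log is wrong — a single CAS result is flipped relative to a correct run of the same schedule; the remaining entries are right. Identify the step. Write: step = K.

Correct run:
T3 LOAD — after: cnt=1, r=1 — load
T0 LOAD — after: cnt=1, r=1 — load
T3 CAS — after: cnt=2, r=1 — ok
T2 LOAD — after: cnt=2, r=2 — load
T0 CAS — after: cnt=2, r=1 — retry
T1 LOAD — after: cnt=2, r=2 — load
T0 LOAD — after: cnt=2, r=2 — load
T0 CAS — after: cnt=3, r=2 — ok
T2 CAS — after: cnt=3, r=2 — retry
T1 CAS — after: cnt=3, r=2 — retry
T2 LOAD — after: cnt=3, r=3 — load
T2 CAS — after: cnt=4, r=3 — ok
T2 LOAD — after: cnt=4, r=4 — load
T2 CAS — after: cnt=5, r=4 — ok
T3 LOAD — after: cnt=5, r=5 — load
T3 CAS — after: cnt=6, r=5 — ok
Mismatch at 10.

step = 10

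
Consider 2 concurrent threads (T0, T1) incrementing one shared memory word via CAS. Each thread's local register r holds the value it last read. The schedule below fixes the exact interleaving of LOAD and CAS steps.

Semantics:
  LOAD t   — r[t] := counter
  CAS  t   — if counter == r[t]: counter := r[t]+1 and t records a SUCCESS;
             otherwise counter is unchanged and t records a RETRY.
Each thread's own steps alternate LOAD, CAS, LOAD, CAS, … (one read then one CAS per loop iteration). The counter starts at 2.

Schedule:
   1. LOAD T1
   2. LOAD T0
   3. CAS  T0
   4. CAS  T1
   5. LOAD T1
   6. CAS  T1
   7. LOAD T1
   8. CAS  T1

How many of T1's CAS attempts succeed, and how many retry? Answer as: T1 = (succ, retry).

1. LOAD T1 → mem=2 r[T1]=2 [LOAD]
2. LOAD T0 → mem=2 r[T0]=2 [LOAD]
3. CAS T0 → mem=3 r[T0]=2 [OK]
4. CAS T1 → mem=3 r[T1]=2 [RETRY]
5. LOAD T1 → mem=3 r[T1]=3 [LOAD]
6. CAS T1 → mem=4 r[T1]=3 [OK]
7. LOAD T1 → mem=4 r[T1]=4 [LOAD]
8. CAS T1 → mem=5 r[T1]=4 [OK]

T1 = (2, 1)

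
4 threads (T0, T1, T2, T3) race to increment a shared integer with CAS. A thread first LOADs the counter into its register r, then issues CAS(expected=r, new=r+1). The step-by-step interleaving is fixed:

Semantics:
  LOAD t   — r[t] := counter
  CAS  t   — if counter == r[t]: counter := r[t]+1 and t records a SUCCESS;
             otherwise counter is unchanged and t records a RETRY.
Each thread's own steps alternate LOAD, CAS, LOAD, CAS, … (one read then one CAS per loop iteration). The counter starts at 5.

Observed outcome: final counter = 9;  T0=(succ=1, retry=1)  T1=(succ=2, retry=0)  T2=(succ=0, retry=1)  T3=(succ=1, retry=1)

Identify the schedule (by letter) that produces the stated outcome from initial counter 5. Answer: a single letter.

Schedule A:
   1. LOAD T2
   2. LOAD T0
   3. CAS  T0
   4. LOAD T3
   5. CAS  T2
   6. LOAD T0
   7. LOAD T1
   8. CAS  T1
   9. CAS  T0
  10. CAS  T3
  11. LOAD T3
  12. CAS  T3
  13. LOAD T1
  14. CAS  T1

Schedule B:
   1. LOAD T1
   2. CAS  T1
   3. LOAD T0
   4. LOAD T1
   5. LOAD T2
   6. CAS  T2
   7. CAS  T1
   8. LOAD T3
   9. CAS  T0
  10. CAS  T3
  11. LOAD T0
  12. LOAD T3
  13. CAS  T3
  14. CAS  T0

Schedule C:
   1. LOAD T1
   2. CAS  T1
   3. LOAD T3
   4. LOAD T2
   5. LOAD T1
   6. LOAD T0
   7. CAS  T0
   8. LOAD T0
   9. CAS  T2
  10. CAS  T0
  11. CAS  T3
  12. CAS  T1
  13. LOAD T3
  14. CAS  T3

A

Simulating candidate A:
1. LOAD T2 → mem=5 r[T2]=5 [LOAD]
2. LOAD T0 → mem=5 r[T0]=5 [LOAD]
3. CAS T0 → mem=6 r[T0]=5 [OK]
4. LOAD T3 → mem=6 r[T3]=6 [LOAD]
5. CAS T2 → mem=6 r[T2]=5 [RETRY]
6. LOAD T0 → mem=6 r[T0]=6 [LOAD]
7. LOAD T1 → mem=6 r[T1]=6 [LOAD]
8. CAS T1 → mem=7 r[T1]=6 [OK]
9. CAS T0 → mem=7 r[T0]=6 [RETRY]
10. CAS T3 → mem=7 r[T3]=6 [RETRY]
11. LOAD T3 → mem=7 r[T3]=7 [LOAD]
12. CAS T3 → mem=8 r[T3]=7 [OK]
13. LOAD T1 → mem=8 r[T1]=8 [LOAD]
14. CAS T1 → mem=9 r[T1]=8 [OK]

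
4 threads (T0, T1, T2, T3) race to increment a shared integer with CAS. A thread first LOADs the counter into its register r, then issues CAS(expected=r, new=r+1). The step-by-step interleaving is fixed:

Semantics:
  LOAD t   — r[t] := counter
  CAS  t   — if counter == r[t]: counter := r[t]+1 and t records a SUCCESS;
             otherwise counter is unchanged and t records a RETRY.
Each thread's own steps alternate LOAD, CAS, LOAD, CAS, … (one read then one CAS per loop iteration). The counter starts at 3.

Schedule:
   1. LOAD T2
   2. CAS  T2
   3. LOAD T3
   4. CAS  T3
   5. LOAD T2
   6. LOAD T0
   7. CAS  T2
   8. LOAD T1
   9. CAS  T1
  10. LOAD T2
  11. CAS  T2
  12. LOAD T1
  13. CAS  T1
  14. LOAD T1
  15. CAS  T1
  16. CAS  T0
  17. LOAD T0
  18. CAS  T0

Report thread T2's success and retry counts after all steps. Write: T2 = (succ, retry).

step 1: T2 LOAD ⇒ load; ctr=3 reg=3
step 2: T2 CAS ⇒ ok; ctr=4 reg=3
step 3: T3 LOAD ⇒ load; ctr=4 reg=4
step 4: T3 CAS ⇒ ok; ctr=5 reg=4
step 5: T2 LOAD ⇒ load; ctr=5 reg=5
step 6: T0 LOAD ⇒ load; ctr=5 reg=5
step 7: T2 CAS ⇒ ok; ctr=6 reg=5
step 8: T1 LOAD ⇒ load; ctr=6 reg=6
step 9: T1 CAS ⇒ ok; ctr=7 reg=6
step 10: T2 LOAD ⇒ load; ctr=7 reg=7
step 11: T2 CAS ⇒ ok; ctr=8 reg=7
step 12: T1 LOAD ⇒ load; ctr=8 reg=8
step 13: T1 CAS ⇒ ok; ctr=9 reg=8
step 14: T1 LOAD ⇒ load; ctr=9 reg=9
step 15: T1 CAS ⇒ ok; ctr=10 reg=9
step 16: T0 CAS ⇒ retry; ctr=10 reg=5
step 17: T0 LOAD ⇒ load; ctr=10 reg=10
step 18: T0 CAS ⇒ ok; ctr=11 reg=10

T2 = (3, 0)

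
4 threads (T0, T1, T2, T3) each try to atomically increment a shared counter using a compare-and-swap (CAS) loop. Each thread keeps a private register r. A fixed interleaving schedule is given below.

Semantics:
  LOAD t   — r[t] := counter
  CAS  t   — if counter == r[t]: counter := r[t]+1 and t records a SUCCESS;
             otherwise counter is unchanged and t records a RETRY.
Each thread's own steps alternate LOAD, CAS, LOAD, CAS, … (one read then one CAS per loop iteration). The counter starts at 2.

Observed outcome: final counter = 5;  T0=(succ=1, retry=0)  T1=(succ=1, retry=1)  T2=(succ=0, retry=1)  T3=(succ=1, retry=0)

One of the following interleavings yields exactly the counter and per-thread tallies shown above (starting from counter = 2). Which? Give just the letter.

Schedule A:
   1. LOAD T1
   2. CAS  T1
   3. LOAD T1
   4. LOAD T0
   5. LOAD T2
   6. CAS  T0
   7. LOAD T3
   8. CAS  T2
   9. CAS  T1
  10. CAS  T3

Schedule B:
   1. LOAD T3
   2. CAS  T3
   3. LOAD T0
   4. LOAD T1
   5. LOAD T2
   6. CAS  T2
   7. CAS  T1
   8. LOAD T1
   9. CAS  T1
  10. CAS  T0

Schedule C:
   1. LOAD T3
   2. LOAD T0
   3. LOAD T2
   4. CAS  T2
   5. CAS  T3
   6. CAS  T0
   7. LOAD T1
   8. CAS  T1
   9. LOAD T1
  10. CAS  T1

Simulating candidate A:
#1 T1 reads 2
#2 T1 CAS(2→3) writes; counter now 3
#3 T1 reads 3
#4 T0 reads 3
#5 T2 reads 3
#6 T0 CAS(3→4) writes; counter now 4
#7 T3 reads 4
#8 T2 CAS(3→4) fails; counter now 4
#9 T1 CAS(3→4) fails; counter now 4
#10 T3 CAS(4→5) writes; counter now 5

A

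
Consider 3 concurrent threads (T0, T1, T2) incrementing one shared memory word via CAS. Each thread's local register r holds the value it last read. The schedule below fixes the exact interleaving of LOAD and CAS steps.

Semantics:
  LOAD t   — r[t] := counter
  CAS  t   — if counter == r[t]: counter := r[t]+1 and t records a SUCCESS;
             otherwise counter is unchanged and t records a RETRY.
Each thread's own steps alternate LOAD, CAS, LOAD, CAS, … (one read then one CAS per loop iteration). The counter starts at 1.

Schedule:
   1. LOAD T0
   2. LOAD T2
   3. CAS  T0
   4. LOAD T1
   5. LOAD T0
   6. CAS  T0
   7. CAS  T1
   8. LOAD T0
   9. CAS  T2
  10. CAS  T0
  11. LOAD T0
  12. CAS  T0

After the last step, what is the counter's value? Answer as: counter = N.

step 1: T0 LOAD ⇒ load; ctr=1 reg=1
step 2: T2 LOAD ⇒ load; ctr=1 reg=1
step 3: T0 CAS ⇒ ok; ctr=2 reg=1
step 4: T1 LOAD ⇒ load; ctr=2 reg=2
step 5: T0 LOAD ⇒ load; ctr=2 reg=2
step 6: T0 CAS ⇒ ok; ctr=3 reg=2
step 7: T1 CAS ⇒ retry; ctr=3 reg=2
step 8: T0 LOAD ⇒ load; ctr=3 reg=3
step 9: T2 CAS ⇒ retry; ctr=3 reg=1
step 10: T0 CAS ⇒ ok; ctr=4 reg=3
step 11: T0 LOAD ⇒ load; ctr=4 reg=4
step 12: T0 CAS ⇒ ok; ctr=5 reg=4

counter = 5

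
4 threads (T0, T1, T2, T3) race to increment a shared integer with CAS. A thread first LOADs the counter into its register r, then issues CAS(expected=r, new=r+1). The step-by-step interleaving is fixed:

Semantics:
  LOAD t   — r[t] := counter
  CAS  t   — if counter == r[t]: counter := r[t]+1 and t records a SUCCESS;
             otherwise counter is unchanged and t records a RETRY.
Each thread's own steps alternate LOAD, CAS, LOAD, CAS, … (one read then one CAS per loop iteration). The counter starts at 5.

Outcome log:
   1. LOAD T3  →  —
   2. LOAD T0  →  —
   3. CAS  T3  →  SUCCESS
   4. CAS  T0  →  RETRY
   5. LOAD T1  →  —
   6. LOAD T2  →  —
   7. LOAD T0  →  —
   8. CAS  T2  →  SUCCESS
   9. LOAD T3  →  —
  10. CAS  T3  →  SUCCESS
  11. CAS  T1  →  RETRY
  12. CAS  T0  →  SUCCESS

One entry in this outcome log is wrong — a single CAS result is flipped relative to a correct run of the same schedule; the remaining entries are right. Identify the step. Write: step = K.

Reference trace:
#1 T3 reads 5
#2 T0 reads 5
#3 T3 CAS(5→6) writes; counter now 6
#4 T0 CAS(5→6) fails; counter now 6
#5 T1 reads 6
#6 T2 reads 6
#7 T0 reads 6
#8 T2 CAS(6→7) writes; counter now 7
#9 T3 reads 7
#10 T3 CAS(7→8) writes; counter now 8
#11 T1 CAS(6→7) fails; counter now 8
#12 T0 CAS(6→7) fails; counter now 8
Mismatch at 12.

step = 12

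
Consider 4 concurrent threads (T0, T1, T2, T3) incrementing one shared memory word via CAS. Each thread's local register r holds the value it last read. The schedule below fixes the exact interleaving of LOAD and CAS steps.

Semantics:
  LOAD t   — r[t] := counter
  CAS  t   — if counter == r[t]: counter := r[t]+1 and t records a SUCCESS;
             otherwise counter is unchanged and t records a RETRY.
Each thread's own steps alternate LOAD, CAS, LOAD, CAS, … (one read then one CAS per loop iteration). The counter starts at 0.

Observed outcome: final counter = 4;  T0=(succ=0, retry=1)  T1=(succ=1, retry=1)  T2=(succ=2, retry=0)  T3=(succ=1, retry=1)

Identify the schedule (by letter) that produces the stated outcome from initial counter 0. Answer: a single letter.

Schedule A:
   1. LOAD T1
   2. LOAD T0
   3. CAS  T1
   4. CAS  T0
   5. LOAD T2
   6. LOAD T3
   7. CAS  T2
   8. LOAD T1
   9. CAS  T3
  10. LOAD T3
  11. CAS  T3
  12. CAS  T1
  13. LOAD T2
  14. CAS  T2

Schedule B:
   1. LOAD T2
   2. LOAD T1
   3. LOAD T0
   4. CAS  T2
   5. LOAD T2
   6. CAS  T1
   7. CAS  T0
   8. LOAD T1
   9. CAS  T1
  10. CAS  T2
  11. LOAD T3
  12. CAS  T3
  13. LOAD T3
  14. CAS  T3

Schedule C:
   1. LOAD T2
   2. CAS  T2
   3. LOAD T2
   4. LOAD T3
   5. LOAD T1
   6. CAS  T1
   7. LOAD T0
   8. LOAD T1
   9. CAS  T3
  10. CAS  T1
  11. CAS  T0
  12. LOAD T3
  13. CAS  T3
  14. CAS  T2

Simulating candidate A:
   1) LOAD T1:  M=0  r_T1=0
   2) LOAD T0:  M=0  r_T0=0
   3) CAS  T1:  M=1  r_T1=0 ✓
   4) CAS  T0:  M=1  r_T0=0 ✗
   5) LOAD T2:  M=1  r_T2=1
   6) LOAD T3:  M=1  r_T3=1
   7) CAS  T2:  M=2  r_T2=1 ✓
   8) LOAD T1:  M=2  r_T1=2
   9) CAS  T3:  M=2  r_T3=1 ✗
  10) LOAD T3:  M=2  r_T3=2
  11) CAS  T3:  M=3  r_T3=2 ✓
  12) CAS  T1:  M=3  r_T1=2 ✗
  13) LOAD T2:  M=3  r_T2=3
  14) CAS  T2:  M=4  r_T2=3 ✓

A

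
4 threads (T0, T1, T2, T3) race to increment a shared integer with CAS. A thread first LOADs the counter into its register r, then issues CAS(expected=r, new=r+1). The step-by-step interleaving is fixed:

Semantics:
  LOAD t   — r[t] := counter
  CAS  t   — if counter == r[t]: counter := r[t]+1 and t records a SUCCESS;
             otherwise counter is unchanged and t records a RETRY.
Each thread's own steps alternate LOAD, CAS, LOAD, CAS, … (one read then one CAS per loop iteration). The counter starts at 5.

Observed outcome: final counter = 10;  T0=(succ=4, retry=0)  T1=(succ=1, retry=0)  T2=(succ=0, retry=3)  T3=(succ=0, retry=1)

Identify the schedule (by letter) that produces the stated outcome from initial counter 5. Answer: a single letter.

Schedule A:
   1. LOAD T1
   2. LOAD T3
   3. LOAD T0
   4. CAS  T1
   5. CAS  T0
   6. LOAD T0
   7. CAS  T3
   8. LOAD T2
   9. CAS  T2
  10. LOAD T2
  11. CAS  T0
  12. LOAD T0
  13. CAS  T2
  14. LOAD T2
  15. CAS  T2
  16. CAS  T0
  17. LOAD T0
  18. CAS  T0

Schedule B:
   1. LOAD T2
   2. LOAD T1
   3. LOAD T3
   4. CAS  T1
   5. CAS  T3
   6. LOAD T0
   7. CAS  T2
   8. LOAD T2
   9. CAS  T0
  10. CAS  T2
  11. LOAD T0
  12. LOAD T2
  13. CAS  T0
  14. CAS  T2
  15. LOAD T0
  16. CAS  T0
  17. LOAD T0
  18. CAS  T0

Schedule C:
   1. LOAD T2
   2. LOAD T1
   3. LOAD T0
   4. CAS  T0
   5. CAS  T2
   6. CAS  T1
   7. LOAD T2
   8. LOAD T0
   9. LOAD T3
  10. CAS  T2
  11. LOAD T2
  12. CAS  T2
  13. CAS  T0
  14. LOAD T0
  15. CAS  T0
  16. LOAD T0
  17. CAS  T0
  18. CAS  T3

Simulating candidate B:
   1) LOAD T2:  M=5  r_T2=5
   2) LOAD T1:  M=5  r_T1=5
   3) LOAD T3:  M=5  r_T3=5
   4) CAS  T1:  M=6  r_T1=5 ✓
   5) CAS  T3:  M=6  r_T3=5 ✗
   6) LOAD T0:  M=6  r_T0=6
   7) CAS  T2:  M=6  r_T2=5 ✗
   8) LOAD T2:  M=6  r_T2=6
   9) CAS  T0:  M=7  r_T0=6 ✓
  10) CAS  T2:  M=7  r_T2=6 ✗
  11) LOAD T0:  M=7  r_T0=7
  12) LOAD T2:  M=7  r_T2=7
  13) CAS  T0:  M=8  r_T0=7 ✓
  14) CAS  T2:  M=8  r_T2=7 ✗
  15) LOAD T0:  M=8  r_T0=8
  16) CAS  T0:  M=9  r_T0=8 ✓
  17) LOAD T0:  M=9  r_T0=9
  18) CAS  T0:  M=10  r_T0=9 ✓

B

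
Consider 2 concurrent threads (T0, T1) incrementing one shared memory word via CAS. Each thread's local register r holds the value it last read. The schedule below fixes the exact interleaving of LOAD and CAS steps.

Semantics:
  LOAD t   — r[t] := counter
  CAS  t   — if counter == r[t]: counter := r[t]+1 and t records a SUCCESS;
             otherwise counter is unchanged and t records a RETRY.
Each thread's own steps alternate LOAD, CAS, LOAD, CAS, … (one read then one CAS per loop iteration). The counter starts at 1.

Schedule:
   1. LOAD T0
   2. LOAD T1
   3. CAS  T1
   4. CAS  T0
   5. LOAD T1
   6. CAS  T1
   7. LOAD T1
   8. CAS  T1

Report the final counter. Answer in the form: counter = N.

   1) LOAD T0:  M=1  r_T0=1
   2) LOAD T1:  M=1  r_T1=1
   3) CAS  T1:  M=2  r_T1=1 ✓
   4) CAS  T0:  M=2  r_T0=1 ✗
   5) LOAD T1:  M=2  r_T1=2
   6) CAS  T1:  M=3  r_T1=2 ✓
   7) LOAD T1:  M=3  r_T1=3
   8) CAS  T1:  M=4  r_T1=3 ✓

counter = 4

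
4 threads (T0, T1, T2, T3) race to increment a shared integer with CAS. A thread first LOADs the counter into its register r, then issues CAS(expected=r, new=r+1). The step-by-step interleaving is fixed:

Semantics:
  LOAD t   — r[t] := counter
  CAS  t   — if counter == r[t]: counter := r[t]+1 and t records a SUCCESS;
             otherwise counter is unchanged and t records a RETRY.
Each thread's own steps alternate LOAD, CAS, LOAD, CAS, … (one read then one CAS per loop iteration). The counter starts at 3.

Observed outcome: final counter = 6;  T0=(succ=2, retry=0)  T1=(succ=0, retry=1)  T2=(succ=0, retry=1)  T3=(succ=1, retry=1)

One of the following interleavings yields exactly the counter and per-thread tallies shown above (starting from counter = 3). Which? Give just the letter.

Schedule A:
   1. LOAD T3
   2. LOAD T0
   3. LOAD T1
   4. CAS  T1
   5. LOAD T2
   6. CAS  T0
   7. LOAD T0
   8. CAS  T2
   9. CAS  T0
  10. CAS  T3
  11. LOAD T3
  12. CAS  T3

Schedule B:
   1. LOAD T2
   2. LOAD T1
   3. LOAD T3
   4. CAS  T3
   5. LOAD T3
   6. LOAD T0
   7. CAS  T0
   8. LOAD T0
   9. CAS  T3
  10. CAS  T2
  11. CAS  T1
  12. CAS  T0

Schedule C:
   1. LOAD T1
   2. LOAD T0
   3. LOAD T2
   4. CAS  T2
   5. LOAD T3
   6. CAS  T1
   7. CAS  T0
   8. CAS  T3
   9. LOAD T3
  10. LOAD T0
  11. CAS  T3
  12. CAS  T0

Run B:
[1] T2.load  rd  (counter 3, T2.r 3)
[2] T1.load  rd  (counter 3, T1.r 3)
[3] T3.load  rd  (counter 3, T3.r 3)
[4] T3.cas  hit  (counter 4, T3.r 3)
[5] T3.load  rd  (counter 4, T3.r 4)
[6] T0.load  rd  (counter 4, T0.r 4)
[7] T0.cas  hit  (counter 5, T0.r 4)
[8] T0.load  rd  (counter 5, T0.r 5)
[9] T3.cas  miss  (counter 5, T3.r 4)
[10] T2.cas  miss  (counter 5, T2.r 3)
[11] T1.cas  miss  (counter 5, T1.r 3)
[12] T0.cas  hit  (counter 6, T0.r 5)

B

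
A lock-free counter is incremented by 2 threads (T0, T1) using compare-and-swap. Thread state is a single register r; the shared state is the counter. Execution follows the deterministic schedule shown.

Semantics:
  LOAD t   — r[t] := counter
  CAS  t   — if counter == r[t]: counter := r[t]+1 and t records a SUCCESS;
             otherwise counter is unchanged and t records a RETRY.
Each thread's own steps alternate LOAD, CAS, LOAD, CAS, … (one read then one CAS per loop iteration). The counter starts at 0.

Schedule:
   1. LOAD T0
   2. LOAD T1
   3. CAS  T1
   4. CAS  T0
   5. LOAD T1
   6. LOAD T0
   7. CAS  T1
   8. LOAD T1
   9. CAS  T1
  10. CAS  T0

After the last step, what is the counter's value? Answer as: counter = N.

[1] T0.load  rd  (counter 0, T0.r 0)
[2] T1.load  rd  (counter 0, T1.r 0)
[3] T1.cas  hit  (counter 1, T1.r 0)
[4] T0.cas  miss  (counter 1, T0.r 0)
[5] T1.load  rd  (counter 1, T1.r 1)
[6] T0.load  rd  (counter 1, T0.r 1)
[7] T1.cas  hit  (counter 2, T1.r 1)
[8] T1.load  rd  (counter 2, T1.r 2)
[9] T1.cas  hit  (counter 3, T1.r 2)
[10] T0.cas  miss  (counter 3, T0.r 1)

counter = 3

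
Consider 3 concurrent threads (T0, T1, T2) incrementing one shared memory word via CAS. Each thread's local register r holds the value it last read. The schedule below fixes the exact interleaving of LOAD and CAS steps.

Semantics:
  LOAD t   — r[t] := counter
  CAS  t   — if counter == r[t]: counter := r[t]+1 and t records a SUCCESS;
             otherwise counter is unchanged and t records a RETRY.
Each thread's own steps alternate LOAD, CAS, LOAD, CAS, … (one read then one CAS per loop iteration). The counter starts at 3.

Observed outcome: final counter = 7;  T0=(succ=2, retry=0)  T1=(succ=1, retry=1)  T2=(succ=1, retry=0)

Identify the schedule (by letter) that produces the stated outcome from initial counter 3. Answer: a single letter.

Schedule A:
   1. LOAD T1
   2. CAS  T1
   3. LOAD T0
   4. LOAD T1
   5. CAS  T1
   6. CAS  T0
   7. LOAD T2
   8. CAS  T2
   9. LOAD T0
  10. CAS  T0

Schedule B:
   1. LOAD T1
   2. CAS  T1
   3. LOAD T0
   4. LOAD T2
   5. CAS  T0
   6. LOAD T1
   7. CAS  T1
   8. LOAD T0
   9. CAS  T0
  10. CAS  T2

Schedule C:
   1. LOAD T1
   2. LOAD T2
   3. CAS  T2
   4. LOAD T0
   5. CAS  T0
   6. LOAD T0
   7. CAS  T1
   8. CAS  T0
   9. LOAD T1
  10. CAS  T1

Tracing schedule C:
#1 T1 reads 3
#2 T2 reads 3
#3 T2 CAS(3→4) writes; counter now 4
#4 T0 reads 4
#5 T0 CAS(4→5) writes; counter now 5
#6 T0 reads 5
#7 T1 CAS(3→4) fails; counter now 5
#8 T0 CAS(5→6) writes; counter now 6
#9 T1 reads 6
#10 T1 CAS(6→7) writes; counter now 7

C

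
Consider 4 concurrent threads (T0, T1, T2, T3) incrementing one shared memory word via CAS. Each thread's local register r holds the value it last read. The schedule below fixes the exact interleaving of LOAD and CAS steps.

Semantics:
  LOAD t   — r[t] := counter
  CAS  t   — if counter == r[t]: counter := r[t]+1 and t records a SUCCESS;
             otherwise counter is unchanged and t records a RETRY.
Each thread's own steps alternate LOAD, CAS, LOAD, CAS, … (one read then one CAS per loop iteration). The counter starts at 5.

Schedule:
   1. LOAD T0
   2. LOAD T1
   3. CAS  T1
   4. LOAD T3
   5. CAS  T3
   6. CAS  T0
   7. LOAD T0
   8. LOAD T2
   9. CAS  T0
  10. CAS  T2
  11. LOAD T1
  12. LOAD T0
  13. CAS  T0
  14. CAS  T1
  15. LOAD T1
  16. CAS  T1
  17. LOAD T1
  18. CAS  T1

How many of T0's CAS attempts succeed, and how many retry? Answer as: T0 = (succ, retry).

1. LOAD T0 → mem=5 r[T0]=5 [LOAD]
2. LOAD T1 → mem=5 r[T1]=5 [LOAD]
3. CAS T1 → mem=6 r[T1]=5 [OK]
4. LOAD T3 → mem=6 r[T3]=6 [LOAD]
5. CAS T3 → mem=7 r[T3]=6 [OK]
6. CAS T0 → mem=7 r[T0]=5 [RETRY]
7. LOAD T0 → mem=7 r[T0]=7 [LOAD]
8. LOAD T2 → mem=7 r[T2]=7 [LOAD]
9. CAS T0 → mem=8 r[T0]=7 [OK]
10. CAS T2 → mem=8 r[T2]=7 [RETRY]
11. LOAD T1 → mem=8 r[T1]=8 [LOAD]
12. LOAD T0 → mem=8 r[T0]=8 [LOAD]
13. CAS T0 → mem=9 r[T0]=8 [OK]
14. CAS T1 → mem=9 r[T1]=8 [RETRY]
15. LOAD T1 → mem=9 r[T1]=9 [LOAD]
16. CAS T1 → mem=10 r[T1]=9 [OK]
17. LOAD T1 → mem=10 r[T1]=10 [LOAD]
18. CAS T1 → mem=11 r[T1]=10 [OK]

T0 = (2, 1)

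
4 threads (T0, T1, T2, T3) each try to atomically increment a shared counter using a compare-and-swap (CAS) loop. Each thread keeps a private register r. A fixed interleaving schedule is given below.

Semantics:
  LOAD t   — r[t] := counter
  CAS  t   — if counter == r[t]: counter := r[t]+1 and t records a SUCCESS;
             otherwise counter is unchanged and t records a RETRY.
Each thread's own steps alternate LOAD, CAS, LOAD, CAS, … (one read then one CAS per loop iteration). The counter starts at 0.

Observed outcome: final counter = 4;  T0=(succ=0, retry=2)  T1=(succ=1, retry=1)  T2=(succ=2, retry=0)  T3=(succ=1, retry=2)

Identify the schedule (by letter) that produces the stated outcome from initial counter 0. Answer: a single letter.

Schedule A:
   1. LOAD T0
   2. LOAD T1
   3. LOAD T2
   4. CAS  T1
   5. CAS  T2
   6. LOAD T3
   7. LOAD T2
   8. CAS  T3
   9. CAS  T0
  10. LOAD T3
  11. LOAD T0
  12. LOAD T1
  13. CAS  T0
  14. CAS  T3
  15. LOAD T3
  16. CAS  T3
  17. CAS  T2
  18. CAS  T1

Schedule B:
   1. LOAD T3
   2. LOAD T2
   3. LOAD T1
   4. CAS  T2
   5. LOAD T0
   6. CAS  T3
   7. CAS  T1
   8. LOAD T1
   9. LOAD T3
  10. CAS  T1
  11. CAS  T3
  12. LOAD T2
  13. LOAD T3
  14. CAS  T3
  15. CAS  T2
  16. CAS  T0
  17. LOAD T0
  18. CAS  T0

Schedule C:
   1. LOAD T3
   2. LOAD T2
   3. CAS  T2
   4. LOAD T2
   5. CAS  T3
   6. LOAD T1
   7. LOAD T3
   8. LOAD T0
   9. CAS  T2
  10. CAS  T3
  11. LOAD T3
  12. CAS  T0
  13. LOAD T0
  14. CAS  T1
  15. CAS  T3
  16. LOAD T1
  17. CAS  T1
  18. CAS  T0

Simulating candidate C:
#1 T3 reads 0
#2 T2 reads 0
#3 T2 CAS(0→1) writes; counter now 1
#4 T2 reads 1
#5 T3 CAS(0→1) fails; counter now 1
#6 T1 reads 1
#7 T3 reads 1
#8 T0 reads 1
#9 T2 CAS(1→2) writes; counter now 2
#10 T3 CAS(1→2) fails; counter now 2
#11 T3 reads 2
#12 T0 CAS(1→2) fails; counter now 2
#13 T0 reads 2
#14 T1 CAS(1→2) fails; counter now 2
#15 T3 CAS(2→3) writes; counter now 3
#16 T1 reads 3
#17 T1 CAS(3→4) writes; counter now 4
#18 T0 CAS(2→3) fails; counter now 4

C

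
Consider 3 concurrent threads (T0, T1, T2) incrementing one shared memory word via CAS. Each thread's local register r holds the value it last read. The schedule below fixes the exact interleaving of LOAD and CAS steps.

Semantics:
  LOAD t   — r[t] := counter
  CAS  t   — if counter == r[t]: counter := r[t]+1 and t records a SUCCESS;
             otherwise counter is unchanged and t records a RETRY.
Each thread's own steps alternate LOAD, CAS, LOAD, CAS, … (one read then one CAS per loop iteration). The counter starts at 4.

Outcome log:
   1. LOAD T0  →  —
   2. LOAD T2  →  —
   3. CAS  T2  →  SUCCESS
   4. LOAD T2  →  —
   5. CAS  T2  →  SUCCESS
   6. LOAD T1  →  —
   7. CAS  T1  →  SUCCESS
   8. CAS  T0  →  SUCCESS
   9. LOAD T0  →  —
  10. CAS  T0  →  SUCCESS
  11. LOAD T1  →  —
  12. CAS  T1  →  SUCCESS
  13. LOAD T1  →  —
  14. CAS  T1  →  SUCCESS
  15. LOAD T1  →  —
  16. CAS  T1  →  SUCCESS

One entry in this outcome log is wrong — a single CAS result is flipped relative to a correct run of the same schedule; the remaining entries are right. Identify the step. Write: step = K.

Re-executing:
step 1: T0 LOAD ⇒ load; ctr=4 reg=4
step 2: T2 LOAD ⇒ load; ctr=4 reg=4
step 3: T2 CAS ⇒ ok; ctr=5 reg=4
step 4: T2 LOAD ⇒ load; ctr=5 reg=5
step 5: T2 CAS ⇒ ok; ctr=6 reg=5
step 6: T1 LOAD ⇒ load; ctr=6 reg=6
step 7: T1 CAS ⇒ ok; ctr=7 reg=6
step 8: T0 CAS ⇒ retry; ctr=7 reg=4
step 9: T0 LOAD ⇒ load; ctr=7 reg=7
step 10: T0 CAS ⇒ ok; ctr=8 reg=7
step 11: T1 LOAD ⇒ load; ctr=8 reg=8
step 12: T1 CAS ⇒ ok; ctr=9 reg=8
step 13: T1 LOAD ⇒ load; ctr=9 reg=9
step 14: T1 CAS ⇒ ok; ctr=10 reg=9
step 15: T1 LOAD ⇒ load; ctr=10 reg=10
step 16: T1 CAS ⇒ ok; ctr=11 reg=10
Mismatch at 8.

step = 8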